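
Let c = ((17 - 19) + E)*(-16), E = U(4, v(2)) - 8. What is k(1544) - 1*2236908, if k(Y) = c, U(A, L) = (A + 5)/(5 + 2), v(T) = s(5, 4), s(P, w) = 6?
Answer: -15657380/7 ≈ -2.2368e+6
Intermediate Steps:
v(T) = 6
U(A, L) = 5/7 + A/7 (U(A, L) = (5 + A)/7 = (5 + A)*(1/7) = 5/7 + A/7)
E = -47/7 (E = (5/7 + (1/7)*4) - 8 = (5/7 + 4/7) - 8 = 9/7 - 8 = -47/7 ≈ -6.7143)
c = 976/7 (c = ((17 - 19) - 47/7)*(-16) = (-2 - 47/7)*(-16) = -61/7*(-16) = 976/7 ≈ 139.43)
k(Y) = 976/7
k(1544) - 1*2236908 = 976/7 - 1*2236908 = 976/7 - 2236908 = -15657380/7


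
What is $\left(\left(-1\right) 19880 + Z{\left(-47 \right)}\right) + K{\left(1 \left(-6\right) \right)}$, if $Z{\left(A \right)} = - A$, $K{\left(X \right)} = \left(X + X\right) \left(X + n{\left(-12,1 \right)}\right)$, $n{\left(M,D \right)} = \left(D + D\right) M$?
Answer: $-19473$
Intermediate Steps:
$n{\left(M,D \right)} = 2 D M$
$K{\left(X \right)} = 2 X \left(-24 + X\right)$ ($K{\left(X \right)} = \left(X + X\right) \left(X + 2 \cdot 1 \left(-12\right)\right) = 2 X \left(X - 24\right) = 2 X \left(-24 + X\right)$)
$\left(\left(-1\right) 19880 + Z{\left(-47 \right)}\right) + K{\left(1 \left(-6\right) \right)} = \left(\left(-1\right) 19880 - -47\right) + 2 \cdot 1 \left(-6\right) \left(-24 + 1 \left(-6\right)\right) = \left(-19880 + 47\right) + 2 \left(-6\right) \left(-24 - 6\right) = -19833 + 2 \left(-6\right) \left(-30\right) = -19833 + 360 = -19473$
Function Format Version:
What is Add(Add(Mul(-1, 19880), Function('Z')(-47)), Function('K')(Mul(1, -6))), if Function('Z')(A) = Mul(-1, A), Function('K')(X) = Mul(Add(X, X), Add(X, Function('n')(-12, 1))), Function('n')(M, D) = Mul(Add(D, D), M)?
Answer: -19473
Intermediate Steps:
Function('n')(M, D) = Mul(2, D, M) (Function('n')(M, D) = Mul(Mul(2, D), M) = Mul(2, D, M))
Function('K')(X) = Mul(2, X, Add(-24, X)) (Function('K')(X) = Mul(Add(X, X), Add(X, Mul(2, 1, -12))) = Mul(Mul(2, X), Add(X, -24)) = Mul(Mul(2, X), Add(-24, X)) = Mul(2, X, Add(-24, X)))
Add(Add(Mul(-1, 19880), Function('Z')(-47)), Function('K')(Mul(1, -6))) = Add(Add(Mul(-1, 19880), Mul(-1, -47)), Mul(2, Mul(1, -6), Add(-24, Mul(1, -6)))) = Add(Add(-19880, 47), Mul(2, -6, Add(-24, -6))) = Add(-19833, Mul(2, -6, -30)) = Add(-19833, 360) = -19473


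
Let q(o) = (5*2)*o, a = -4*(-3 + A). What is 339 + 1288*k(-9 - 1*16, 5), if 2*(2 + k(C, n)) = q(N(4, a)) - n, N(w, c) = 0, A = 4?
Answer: -5457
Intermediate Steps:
a = -4 (a = -4*(-3 + 4) = -4*1 = -4)
q(o) = 10*o
k(C, n) = -2 - n/2 (k(C, n) = -2 + (10*0 - n)/2 = -2 + (0 - n)/2 = -2 + (-n)/2 = -2 - n/2)
339 + 1288*k(-9 - 1*16, 5) = 339 + 1288*(-2 - ½*5) = 339 + 1288*(-2 - 5/2) = 339 + 1288*(-9/2) = 339 - 5796 = -5457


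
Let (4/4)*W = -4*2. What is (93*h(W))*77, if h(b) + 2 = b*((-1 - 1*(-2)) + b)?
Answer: 386694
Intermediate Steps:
W = -8 (W = -4*2 = -8)
h(b) = -2 + b*(1 + b) (h(b) = -2 + b*((-1 - 1*(-2)) + b) = -2 + b*((-1 + 2) + b) = -2 + b*(1 + b))
(93*h(W))*77 = (93*(-2 - 8 + (-8)²))*77 = (93*(-2 - 8 + 64))*77 = (93*54)*77 = 5022*77 = 386694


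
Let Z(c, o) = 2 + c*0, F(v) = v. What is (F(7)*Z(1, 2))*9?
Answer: 126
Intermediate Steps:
Z(c, o) = 2 (Z(c, o) = 2 + 0 = 2)
(F(7)*Z(1, 2))*9 = (7*2)*9 = 14*9 = 126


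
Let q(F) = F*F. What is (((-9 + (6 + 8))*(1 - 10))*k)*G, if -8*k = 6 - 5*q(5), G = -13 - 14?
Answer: 144585/8 ≈ 18073.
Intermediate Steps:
q(F) = F**2
G = -27
k = 119/8 (k = -(6 - 5*5**2)/8 = -(6 - 5*25)/8 = -(6 - 125)/8 = -1/8*(-119) = 119/8 ≈ 14.875)
(((-9 + (6 + 8))*(1 - 10))*k)*G = (((-9 + (6 + 8))*(1 - 10))*(119/8))*(-27) = (((-9 + 14)*(-9))*(119/8))*(-27) = ((5*(-9))*(119/8))*(-27) = -45*119/8*(-27) = -5355/8*(-27) = 144585/8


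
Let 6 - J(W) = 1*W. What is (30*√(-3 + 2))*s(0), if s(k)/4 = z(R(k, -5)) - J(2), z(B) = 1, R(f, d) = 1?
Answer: -360*I ≈ -360.0*I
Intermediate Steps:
J(W) = 6 - W
s(k) = -12 (s(k) = 4*(1 - (6 - 1*2)) = 4*(1 - (6 - 2)) = 4*(1 - 1*4) = 4*(1 - 4) = 4*(-3) = -12)
(30*√(-3 + 2))*s(0) = (30*√(-3 + 2))*(-12) = (30*√(-1))*(-12) = (30*I)*(-12) = -360*I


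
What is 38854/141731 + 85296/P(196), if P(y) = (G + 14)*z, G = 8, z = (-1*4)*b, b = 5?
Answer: -1508998952/7795205 ≈ -193.58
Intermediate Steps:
z = -20 (z = -1*4*5 = -4*5 = -20)
P(y) = -440 (P(y) = (8 + 14)*(-20) = 22*(-20) = -440)
38854/141731 + 85296/P(196) = 38854/141731 + 85296/(-440) = 38854*(1/141731) + 85296*(-1/440) = 38854/141731 - 10662/55 = -1508998952/7795205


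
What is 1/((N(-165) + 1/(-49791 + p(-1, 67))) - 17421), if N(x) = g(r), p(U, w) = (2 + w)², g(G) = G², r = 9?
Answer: -45030/780820201 ≈ -5.7670e-5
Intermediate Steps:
N(x) = 81 (N(x) = 9² = 81)
1/((N(-165) + 1/(-49791 + p(-1, 67))) - 17421) = 1/((81 + 1/(-49791 + (2 + 67)²)) - 17421) = 1/((81 + 1/(-49791 + 69²)) - 17421) = 1/((81 + 1/(-49791 + 4761)) - 17421) = 1/((81 + 1/(-45030)) - 17421) = 1/((81 - 1/45030) - 17421) = 1/(3647429/45030 - 17421) = 1/(-780820201/45030) = -45030/780820201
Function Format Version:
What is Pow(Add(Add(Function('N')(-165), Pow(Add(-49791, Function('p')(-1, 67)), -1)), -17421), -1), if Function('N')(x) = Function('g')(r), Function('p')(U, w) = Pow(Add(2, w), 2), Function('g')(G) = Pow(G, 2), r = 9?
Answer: Rational(-45030, 780820201) ≈ -5.7670e-5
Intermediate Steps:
Function('N')(x) = 81 (Function('N')(x) = Pow(9, 2) = 81)
Pow(Add(Add(Function('N')(-165), Pow(Add(-49791, Function('p')(-1, 67)), -1)), -17421), -1) = Pow(Add(Add(81, Pow(Add(-49791, Pow(Add(2, 67), 2)), -1)), -17421), -1) = Pow(Add(Add(81, Pow(Add(-49791, Pow(69, 2)), -1)), -17421), -1) = Pow(Add(Add(81, Pow(Add(-49791, 4761), -1)), -17421), -1) = Pow(Add(Add(81, Pow(-45030, -1)), -17421), -1) = Pow(Add(Add(81, Rational(-1, 45030)), -17421), -1) = Pow(Add(Rational(3647429, 45030), -17421), -1) = Pow(Rational(-780820201, 45030), -1) = Rational(-45030, 780820201)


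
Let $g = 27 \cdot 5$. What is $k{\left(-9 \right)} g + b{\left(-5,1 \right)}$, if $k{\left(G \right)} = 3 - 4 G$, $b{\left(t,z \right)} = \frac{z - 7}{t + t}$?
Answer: $\frac{26328}{5} \approx 5265.6$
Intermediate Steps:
$b{\left(t,z \right)} = \frac{-7 + z}{2 t}$
$g = 135$
$k{\left(-9 \right)} g + b{\left(-5,1 \right)} = \left(3 - -36\right) 135 + \frac{-7 + 1}{2 \left(-5\right)} = \left(3 + 36\right) 135 + \frac{1}{2} \left(- \frac{1}{5}\right) \left(-6\right) = 39 \cdot 135 + \frac{3}{5} = 5265 + \frac{3}{5} = \frac{26328}{5}$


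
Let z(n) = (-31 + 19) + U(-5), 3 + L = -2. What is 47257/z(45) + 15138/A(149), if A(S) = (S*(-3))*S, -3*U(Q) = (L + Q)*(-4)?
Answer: -3147841467/1687276 ≈ -1865.6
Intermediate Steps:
L = -5 (L = -3 - 2 = -5)
U(Q) = -20/3 + 4*Q/3 (U(Q) = -(-5 + Q)*(-4)/3 = -(20 - 4*Q)/3 = -20/3 + 4*Q/3)
z(n) = -76/3 (z(n) = (-31 + 19) + (-20/3 + (4/3)*(-5)) = -12 + (-20/3 - 20/3) = -12 - 40/3 = -76/3)
A(S) = -3*S² (A(S) = (-3*S)*S = -3*S²)
47257/z(45) + 15138/A(149) = 47257/(-76/3) + 15138/((-3*149²)) = 47257*(-3/76) + 15138/((-3*22201)) = -141771/76 + 15138/(-66603) = -141771/76 + 15138*(-1/66603) = -141771/76 - 5046/22201 = -3147841467/1687276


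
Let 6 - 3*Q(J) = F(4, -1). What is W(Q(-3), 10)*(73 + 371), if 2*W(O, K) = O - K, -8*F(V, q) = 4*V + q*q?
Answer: -6475/4 ≈ -1618.8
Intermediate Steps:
F(V, q) = -V/2 - q²/8 (F(V, q) = -(4*V + q*q)/8 = -(4*V + q²)/8 = -(q² + 4*V)/8 = -V/2 - q²/8)
Q(J) = 65/24 (Q(J) = 2 - (-½*4 - ⅛*(-1)²)/3 = 2 - (-2 - ⅛*1)/3 = 2 - (-2 - ⅛)/3 = 2 - ⅓*(-17/8) = 2 + 17/24 = 65/24)
W(O, K) = O/2 - K/2 (W(O, K) = (O - K)/2 = O/2 - K/2)
W(Q(-3), 10)*(73 + 371) = ((½)*(65/24) - ½*10)*(73 + 371) = (65/48 - 5)*444 = -175/48*444 = -6475/4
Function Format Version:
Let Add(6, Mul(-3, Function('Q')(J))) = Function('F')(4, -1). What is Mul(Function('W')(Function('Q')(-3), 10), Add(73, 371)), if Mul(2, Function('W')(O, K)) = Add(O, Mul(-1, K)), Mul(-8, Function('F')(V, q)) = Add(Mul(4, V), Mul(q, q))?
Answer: Rational(-6475, 4) ≈ -1618.8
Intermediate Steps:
Function('F')(V, q) = Add(Mul(Rational(-1, 2), V), Mul(Rational(-1, 8), Pow(q, 2))) (Function('F')(V, q) = Mul(Rational(-1, 8), Add(Mul(4, V), Mul(q, q))) = Mul(Rational(-1, 8), Add(Mul(4, V), Pow(q, 2))) = Mul(Rational(-1, 8), Add(Pow(q, 2), Mul(4, V))) = Add(Mul(Rational(-1, 2), V), Mul(Rational(-1, 8), Pow(q, 2))))
Function('Q')(J) = Rational(65, 24) (Function('Q')(J) = Add(2, Mul(Rational(-1, 3), Add(Mul(Rational(-1, 2), 4), Mul(Rational(-1, 8), Pow(-1, 2))))) = Add(2, Mul(Rational(-1, 3), Add(-2, Mul(Rational(-1, 8), 1)))) = Add(2, Mul(Rational(-1, 3), Add(-2, Rational(-1, 8)))) = Add(2, Mul(Rational(-1, 3), Rational(-17, 8))) = Add(2, Rational(17, 24)) = Rational(65, 24))
Function('W')(O, K) = Add(Mul(Rational(1, 2), O), Mul(Rational(-1, 2), K)) (Function('W')(O, K) = Mul(Rational(1, 2), Add(O, Mul(-1, K))) = Add(Mul(Rational(1, 2), O), Mul(Rational(-1, 2), K)))
Mul(Function('W')(Function('Q')(-3), 10), Add(73, 371)) = Mul(Add(Mul(Rational(1, 2), Rational(65, 24)), Mul(Rational(-1, 2), 10)), Add(73, 371)) = Mul(Add(Rational(65, 48), -5), 444) = Mul(Rational(-175, 48), 444) = Rational(-6475, 4)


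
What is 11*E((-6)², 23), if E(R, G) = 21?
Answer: 231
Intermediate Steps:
11*E((-6)², 23) = 11*21 = 231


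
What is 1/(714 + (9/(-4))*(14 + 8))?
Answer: 2/1329 ≈ 0.0015049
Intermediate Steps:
1/(714 + (9/(-4))*(14 + 8)) = 1/(714 + (9*(-1/4))*22) = 1/(714 - 9/4*22) = 1/(714 - 99/2) = 1/(1329/2) = 2/1329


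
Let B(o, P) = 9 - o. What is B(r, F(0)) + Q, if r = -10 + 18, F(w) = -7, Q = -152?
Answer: -151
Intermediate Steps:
r = 8
B(r, F(0)) + Q = (9 - 1*8) - 152 = (9 - 8) - 152 = 1 - 152 = -151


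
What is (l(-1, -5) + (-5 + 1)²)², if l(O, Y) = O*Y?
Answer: 441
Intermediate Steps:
(l(-1, -5) + (-5 + 1)²)² = (-1*(-5) + (-5 + 1)²)² = (5 + (-4)²)² = (5 + 16)² = 21² = 441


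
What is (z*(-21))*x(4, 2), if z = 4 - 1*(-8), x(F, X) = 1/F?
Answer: -63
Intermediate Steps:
z = 12 (z = 4 + 8 = 12)
(z*(-21))*x(4, 2) = (12*(-21))/4 = -252*¼ = -63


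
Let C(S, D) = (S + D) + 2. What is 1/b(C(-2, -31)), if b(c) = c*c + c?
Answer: 1/930 ≈ 0.0010753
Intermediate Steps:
C(S, D) = 2 + D + S (C(S, D) = (D + S) + 2 = 2 + D + S)
b(c) = c + c**2 (b(c) = c**2 + c = c + c**2)
1/b(C(-2, -31)) = 1/((2 - 31 - 2)*(1 + (2 - 31 - 2))) = 1/(-31*(1 - 31)) = 1/(-31*(-30)) = 1/930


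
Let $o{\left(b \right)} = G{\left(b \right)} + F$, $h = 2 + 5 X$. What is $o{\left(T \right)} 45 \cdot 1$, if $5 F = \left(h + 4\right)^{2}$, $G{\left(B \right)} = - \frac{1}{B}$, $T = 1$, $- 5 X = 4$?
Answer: $-9$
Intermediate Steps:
$X = - \frac{4}{5}$ ($X = \left(- \frac{1}{5}\right) 4 = - \frac{4}{5} \approx -0.8$)
$h = -2$ ($h = 2 + 5 \left(- \frac{4}{5}\right) = 2 - 4 = -2$)
$F = \frac{4}{5}$ ($F = \frac{\left(-2 + 4\right)^{2}}{5} = \frac{2^{2}}{5} = \frac{1}{5} \cdot 4 = \frac{4}{5} \approx 0.8$)
$o{\left(b \right)} = \frac{4}{5} - \frac{1}{b}$ ($o{\left(b \right)} = - \frac{1}{b} + \frac{4}{5} = \frac{4}{5} - \frac{1}{b}$)
$o{\left(T \right)} 45 \cdot 1 = \left(\frac{4}{5} - 1^{-1}\right) 45 \cdot 1 = \left(\frac{4}{5} - 1\right) 45 \cdot 1 = \left(- \frac{1}{5}\right) 45 \cdot 1 = \left(-9\right) 1 = -9$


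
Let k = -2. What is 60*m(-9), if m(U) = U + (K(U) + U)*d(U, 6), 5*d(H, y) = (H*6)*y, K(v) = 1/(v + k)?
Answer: 382860/11 ≈ 34805.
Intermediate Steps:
K(v) = 1/(-2 + v) (K(v) = 1/(v - 2) = 1/(-2 + v))
d(H, y) = 6*H*y/5 (d(H, y) = ((H*6)*y)/5 = ((6*H)*y)/5 = (6*H*y)/5 = 6*H*y/5)
m(U) = U + 36*U*(U + 1/(-2 + U))/5 (m(U) = U + (1/(-2 + U) + U)*((6/5)*U*6) = U + (U + 1/(-2 + U))*(36*U/5) = U + 36*U*(U + 1/(-2 + U))/5)
60*m(-9) = 60*((⅕)*(-9)*(36 + (-2 - 9)*(5 + 36*(-9)))/(-2 - 9)) = 60*((⅕)*(-9)*(36 - 11*(5 - 324))/(-11)) = 60*((⅕)*(-9)*(-1/11)*(36 - 11*(-319))) = 60*((⅕)*(-9)*(-1/11)*(36 + 3509)) = 60*((⅕)*(-9)*(-1/11)*3545) = 60*(6381/11) = 382860/11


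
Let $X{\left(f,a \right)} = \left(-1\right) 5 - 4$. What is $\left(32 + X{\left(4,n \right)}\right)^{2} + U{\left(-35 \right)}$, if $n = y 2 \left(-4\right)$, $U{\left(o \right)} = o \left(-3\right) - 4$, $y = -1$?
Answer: $630$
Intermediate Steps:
$U{\left(o \right)} = -4 - 3 o$ ($U{\left(o \right)} = - 3 o - 4 = -4 - 3 o$)
$n = 8$ ($n = \left(-1\right) 2 \left(-4\right) = \left(-2\right) \left(-4\right) = 8$)
$X{\left(f,a \right)} = -9$ ($X{\left(f,a \right)} = -5 - 4 = -9$)
$\left(32 + X{\left(4,n \right)}\right)^{2} + U{\left(-35 \right)} = \left(32 - 9\right)^{2} - -101 = 23^{2} + \left(-4 + 105\right) = 529 + 101 = 630$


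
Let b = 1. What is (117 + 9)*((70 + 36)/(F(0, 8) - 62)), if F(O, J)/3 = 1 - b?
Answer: -6678/31 ≈ -215.42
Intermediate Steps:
F(O, J) = 0 (F(O, J) = 3*(1 - 1*1) = 3*(1 - 1) = 3*0 = 0)
(117 + 9)*((70 + 36)/(F(0, 8) - 62)) = (117 + 9)*((70 + 36)/(0 - 62)) = 126*(106/(-62)) = 126*(106*(-1/62)) = 126*(-53/31) = -6678/31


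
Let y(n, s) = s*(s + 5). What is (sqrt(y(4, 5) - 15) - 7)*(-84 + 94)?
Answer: -70 + 10*sqrt(35) ≈ -10.839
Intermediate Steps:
y(n, s) = s*(5 + s)
(sqrt(y(4, 5) - 15) - 7)*(-84 + 94) = (sqrt(5*(5 + 5) - 15) - 7)*(-84 + 94) = (sqrt(5*10 - 15) - 7)*10 = (sqrt(50 - 15) - 7)*10 = (sqrt(35) - 7)*10 = (-7 + sqrt(35))*10 = -70 + 10*sqrt(35)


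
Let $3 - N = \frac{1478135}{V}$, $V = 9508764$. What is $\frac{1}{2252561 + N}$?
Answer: $\frac{9508764}{21419097992761} \approx 4.4394 \cdot 10^{-7}$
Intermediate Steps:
$N = \frac{27048157}{9508764}$ ($N = 3 - \frac{1478135}{9508764} = \frac{27048157}{9508764} \approx 2.8446$)
$\frac{1}{2252561 + N} = \frac{1}{2252561 + \frac{27048157}{9508764}} = \frac{1}{\frac{21419097992761}{9508764}} = \frac{9508764}{21419097992761}$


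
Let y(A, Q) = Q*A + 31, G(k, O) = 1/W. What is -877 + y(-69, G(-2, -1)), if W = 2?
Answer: -1761/2 ≈ -880.50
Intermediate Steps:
G(k, O) = ½ (G(k, O) = 1/2 = ½)
y(A, Q) = 31 + A*Q (y(A, Q) = A*Q + 31 = 31 + A*Q)
-877 + y(-69, G(-2, -1)) = -877 + (31 - 69*½) = -877 + (31 - 69/2) = -877 - 7/2 = -1761/2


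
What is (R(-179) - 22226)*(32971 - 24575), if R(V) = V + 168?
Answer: -186701852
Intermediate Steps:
R(V) = 168 + V
(R(-179) - 22226)*(32971 - 24575) = ((168 - 179) - 22226)*(32971 - 24575) = (-11 - 22226)*8396 = -22237*8396 = -186701852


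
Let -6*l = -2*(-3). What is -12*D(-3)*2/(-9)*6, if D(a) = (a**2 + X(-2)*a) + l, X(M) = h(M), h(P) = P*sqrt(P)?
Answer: 128 + 96*I*sqrt(2) ≈ 128.0 + 135.76*I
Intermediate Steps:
l = -1 (l = -(-1)*(-3)/3 = -1/6*6 = -1)
h(P) = P**(3/2)
X(M) = M**(3/2)
D(a) = -1 + a**2 - 2*I*a*sqrt(2) (D(a) = (a**2 + (-2)**(3/2)*a) - 1 = (a**2 + (-2*I*sqrt(2))*a) - 1 = (a**2 - 2*I*a*sqrt(2)) - 1 = -1 + a**2 - 2*I*a*sqrt(2))
-12*D(-3)*2/(-9)*6 = -12*(-1 + (-3)**2 - 2*I*(-3)*sqrt(2))*2/(-9)*6 = -12*(-1 + 9 + 6*I*sqrt(2))*2*(-1/9)*6 = -12*(8 + 6*I*sqrt(2))*(-2)/9*6 = -12*(-16/9 - 4*I*sqrt(2)/3)*6 = (64/3 + 16*I*sqrt(2))*6 = 128 + 96*I*sqrt(2)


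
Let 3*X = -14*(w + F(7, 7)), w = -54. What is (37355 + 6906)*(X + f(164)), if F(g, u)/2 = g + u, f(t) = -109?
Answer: 1637657/3 ≈ 5.4589e+5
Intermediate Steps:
F(g, u) = 2*g + 2*u (F(g, u) = 2*(g + u) = 2*g + 2*u)
X = 364/3 (X = (-14*(-54 + (2*7 + 2*7)))/3 = (-14*(-54 + (14 + 14)))/3 = (-14*(-54 + 28))/3 = (-14*(-26))/3 = (⅓)*364 = 364/3 ≈ 121.33)
(37355 + 6906)*(X + f(164)) = (37355 + 6906)*(364/3 - 109) = 44261*(37/3) = 1637657/3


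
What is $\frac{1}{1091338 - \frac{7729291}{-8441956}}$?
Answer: $\frac{8441956}{9213035106419} \approx 9.1631 \cdot 10^{-7}$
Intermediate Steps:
$\frac{1}{1091338 - \frac{7729291}{-8441956}} = \frac{1}{1091338 - - \frac{7729291}{8441956}} = \frac{1}{1091338 + \frac{7729291}{8441956}} = \frac{1}{\frac{9213035106419}{8441956}} = \frac{8441956}{9213035106419}$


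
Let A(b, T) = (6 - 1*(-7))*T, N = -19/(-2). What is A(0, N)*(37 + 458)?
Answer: 122265/2 ≈ 61133.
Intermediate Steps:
N = 19/2 (N = -19*(-1/2) = 19/2 ≈ 9.5000)
A(b, T) = 13*T (A(b, T) = (6 + 7)*T = 13*T)
A(0, N)*(37 + 458) = (13*(19/2))*(37 + 458) = (247/2)*495 = 122265/2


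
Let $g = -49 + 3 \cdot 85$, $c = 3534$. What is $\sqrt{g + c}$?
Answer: $2 \sqrt{935} \approx 61.156$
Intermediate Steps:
$g = 206$ ($g = -49 + 255 = 206$)
$\sqrt{g + c} = \sqrt{206 + 3534} = \sqrt{3740} = 2 \sqrt{935}$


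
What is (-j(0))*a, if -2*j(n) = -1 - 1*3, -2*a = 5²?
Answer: 25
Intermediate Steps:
a = -25/2 (a = -½*5² = -½*25 = -25/2 ≈ -12.500)
j(n) = 2 (j(n) = -(-1 - 1*3)/2 = -(-1 - 3)/2 = -½*(-4) = 2)
(-j(0))*a = -1*2*(-25/2) = -2*(-25/2) = 25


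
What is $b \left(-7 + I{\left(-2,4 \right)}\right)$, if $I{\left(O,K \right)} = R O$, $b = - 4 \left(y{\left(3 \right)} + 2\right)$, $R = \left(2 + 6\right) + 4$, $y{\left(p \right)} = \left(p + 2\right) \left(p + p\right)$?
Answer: $3968$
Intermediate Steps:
$y{\left(p \right)} = 2 p \left(2 + p\right)$ ($y{\left(p \right)} = \left(2 + p\right) 2 p = 2 p \left(2 + p\right)$)
$R = 12$ ($R = 8 + 4 = 12$)
$b = -128$ ($b = - 4 \left(2 \cdot 3 \left(2 + 3\right) + 2\right) = - 4 \left(2 \cdot 3 \cdot 5 + 2\right) = - 4 \left(30 + 2\right) = \left(-4\right) 32 = -128$)
$I{\left(O,K \right)} = 12 O$
$b \left(-7 + I{\left(-2,4 \right)}\right) = - 128 \left(-7 + 12 \left(-2\right)\right) = - 128 \left(-7 - 24\right) = \left(-128\right) \left(-31\right) = 3968$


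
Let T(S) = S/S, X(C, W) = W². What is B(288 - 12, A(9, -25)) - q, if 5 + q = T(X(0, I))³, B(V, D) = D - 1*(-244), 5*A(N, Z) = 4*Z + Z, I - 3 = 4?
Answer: 223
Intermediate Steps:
I = 7 (I = 3 + 4 = 7)
T(S) = 1
A(N, Z) = Z (A(N, Z) = (4*Z + Z)/5 = (5*Z)/5 = Z)
B(V, D) = 244 + D (B(V, D) = D + 244 = 244 + D)
q = -4 (q = -5 + 1³ = -5 + 1 = -4)
B(288 - 12, A(9, -25)) - q = (244 - 25) - 1*(-4) = 219 + 4 = 223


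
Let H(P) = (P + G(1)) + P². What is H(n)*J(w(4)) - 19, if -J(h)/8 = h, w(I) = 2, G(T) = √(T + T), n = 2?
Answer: -115 - 16*√2 ≈ -137.63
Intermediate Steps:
G(T) = √2*√T (G(T) = √(2*T) = √2*√T)
J(h) = -8*h
H(P) = P + √2 + P² (H(P) = (P + √2*√1) + P² = (P + √2*1) + P² = (P + √2) + P² = P + √2 + P²)
H(n)*J(w(4)) - 19 = (2 + √2 + 2²)*(-8*2) - 19 = (2 + √2 + 4)*(-16) - 19 = (6 + √2)*(-16) - 19 = (-96 - 16*√2) - 19 = -115 - 16*√2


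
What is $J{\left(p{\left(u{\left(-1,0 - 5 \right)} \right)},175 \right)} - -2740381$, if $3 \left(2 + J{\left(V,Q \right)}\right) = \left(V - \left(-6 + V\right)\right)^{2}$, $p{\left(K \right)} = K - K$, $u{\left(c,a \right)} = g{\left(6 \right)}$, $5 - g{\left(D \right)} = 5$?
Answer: $2740391$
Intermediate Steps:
$g{\left(D \right)} = 0$ ($g{\left(D \right)} = 5 - 5 = 0$)
$u{\left(c,a \right)} = 0$
$p{\left(K \right)} = 0$
$J{\left(V,Q \right)} = 10$ ($J{\left(V,Q \right)} = -2 + \frac{\left(V - \left(-6 + V\right)\right)^{2}}{3} = -2 + \frac{6^{2}}{3} = -2 + \frac{1}{3} \cdot 36 = -2 + 12 = 10$)
$J{\left(p{\left(u{\left(-1,0 - 5 \right)} \right)},175 \right)} - -2740381 = 10 - -2740381 = 10 + 2740381 = 2740391$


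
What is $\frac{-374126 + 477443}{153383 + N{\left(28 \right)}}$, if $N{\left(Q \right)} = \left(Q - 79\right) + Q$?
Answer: $\frac{34439}{51120} \approx 0.67369$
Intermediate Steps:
$N{\left(Q \right)} = -79 + 2 Q$ ($N{\left(Q \right)} = \left(-79 + Q\right) + Q = -79 + 2 Q$)
$\frac{-374126 + 477443}{153383 + N{\left(28 \right)}} = \frac{-374126 + 477443}{153383 + \left(-79 + 2 \cdot 28\right)} = \frac{103317}{153383 + \left(-79 + 56\right)} = \frac{103317}{153383 - 23} = \frac{103317}{153360} = 103317 \cdot \frac{1}{153360} = \frac{34439}{51120}$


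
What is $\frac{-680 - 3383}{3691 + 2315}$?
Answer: $- \frac{4063}{6006} \approx -0.67649$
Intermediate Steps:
$\frac{-680 - 3383}{3691 + 2315} = - \frac{4063}{6006}$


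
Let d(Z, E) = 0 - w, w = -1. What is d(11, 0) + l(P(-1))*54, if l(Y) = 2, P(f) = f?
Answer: 109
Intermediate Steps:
d(Z, E) = 1 (d(Z, E) = 0 - 1*(-1) = 0 + 1 = 1)
d(11, 0) + l(P(-1))*54 = 1 + 2*54 = 1 + 108 = 109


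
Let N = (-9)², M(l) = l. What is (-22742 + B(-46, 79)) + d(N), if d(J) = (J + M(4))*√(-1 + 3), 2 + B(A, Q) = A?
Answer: -22790 + 85*√2 ≈ -22670.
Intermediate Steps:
B(A, Q) = -2 + A
N = 81
d(J) = √2*(4 + J) (d(J) = (J + 4)*√(-1 + 3) = (4 + J)*√2 = √2*(4 + J))
(-22742 + B(-46, 79)) + d(N) = (-22742 + (-2 - 46)) + √2*(4 + 81) = (-22742 - 48) + √2*85 = -22790 + 85*√2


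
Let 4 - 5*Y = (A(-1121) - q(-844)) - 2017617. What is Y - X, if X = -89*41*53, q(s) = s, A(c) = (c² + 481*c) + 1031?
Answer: 2265291/5 ≈ 4.5306e+5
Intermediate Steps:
A(c) = 1031 + c² + 481*c
X = -193397 (X = -3649*53 = -193397)
Y = 1298306/5 (Y = ⅘ - (((1031 + (-1121)² + 481*(-1121)) - 1*(-844)) - 2017617)/5 = ⅘ - (((1031 + 1256641 - 539201) + 844) - 2017617)/5 = ⅘ - ((718471 + 844) - 2017617)/5 = ⅘ - (719315 - 2017617)/5 = ⅘ - ⅕*(-1298302) = ⅘ + 1298302/5 = 1298306/5 ≈ 2.5966e+5)
Y - X = 1298306/5 - 1*(-193397) = 1298306/5 + 193397 = 2265291/5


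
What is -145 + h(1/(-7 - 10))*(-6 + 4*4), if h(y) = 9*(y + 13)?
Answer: 17335/17 ≈ 1019.7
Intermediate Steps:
h(y) = 117 + 9*y (h(y) = 9*(13 + y) = 117 + 9*y)
-145 + h(1/(-7 - 10))*(-6 + 4*4) = -145 + (117 + 9/(-7 - 10))*(-6 + 4*4) = -145 + (117 + 9/(-17))*(-6 + 16) = -145 + (117 + 9*(-1/17))*10 = -145 + (117 - 9/17)*10 = -145 + (1980/17)*10 = -145 + 19800/17 = 17335/17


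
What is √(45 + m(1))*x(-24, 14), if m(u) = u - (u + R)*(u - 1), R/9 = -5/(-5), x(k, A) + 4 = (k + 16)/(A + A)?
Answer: -30*√46/7 ≈ -29.067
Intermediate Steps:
x(k, A) = -4 + (16 + k)/(2*A) (x(k, A) = -4 + (k + 16)/(A + A) = -4 + (16 + k)/((2*A)) = -4 + (16 + k)*(1/(2*A)) = -4 + (16 + k)/(2*A))
R = 9 (R = 9*(-5/(-5)) = 9*(-5*(-⅕)) = 9*1 = 9)
m(u) = u - (-1 + u)*(9 + u) (m(u) = u - (u + 9)*(u - 1) = u - (9 + u)*(-1 + u) = u - (-1 + u)*(9 + u))
√(45 + m(1))*x(-24, 14) = √(45 + (9 - 1*1² - 7*1))*((½)*(16 - 24 - 8*14)/14) = √(45 + (9 - 1*1 - 7))*((½)*(1/14)*(16 - 24 - 112)) = √(45 + (9 - 1 - 7))*((½)*(1/14)*(-120)) = √(45 + 1)*(-30/7) = √46*(-30/7) = -30*√46/7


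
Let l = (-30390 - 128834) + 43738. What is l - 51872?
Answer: -167358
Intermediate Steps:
l = -115486 (l = -159224 + 43738 = -115486)
l - 51872 = -115486 - 51872 = -167358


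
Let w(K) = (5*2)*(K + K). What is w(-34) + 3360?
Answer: 2680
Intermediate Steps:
w(K) = 20*K (w(K) = 10*(2*K) = 20*K)
w(-34) + 3360 = 20*(-34) + 3360 = -680 + 3360 = 2680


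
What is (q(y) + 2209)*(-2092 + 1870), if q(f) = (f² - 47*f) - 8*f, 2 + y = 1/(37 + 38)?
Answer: -966621374/1875 ≈ -5.1553e+5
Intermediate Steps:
y = -149/75 (y = -2 + 1/(37 + 38) = -2 + 1/75 = -149/75 ≈ -1.9867)
q(f) = f² - 55*f
(q(y) + 2209)*(-2092 + 1870) = (-149*(-55 - 149/75)/75 + 2209)*(-2092 + 1870) = (-149/75*(-4274/75) + 2209)*(-222) = (636826/5625 + 2209)*(-222) = (13062451/5625)*(-222) = -966621374/1875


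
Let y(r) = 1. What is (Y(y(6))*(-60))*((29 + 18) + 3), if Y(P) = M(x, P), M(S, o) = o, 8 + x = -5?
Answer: -3000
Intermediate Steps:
x = -13 (x = -8 - 5 = -13)
Y(P) = P
(Y(y(6))*(-60))*((29 + 18) + 3) = (1*(-60))*((29 + 18) + 3) = -60*(47 + 3) = -60*50 = -3000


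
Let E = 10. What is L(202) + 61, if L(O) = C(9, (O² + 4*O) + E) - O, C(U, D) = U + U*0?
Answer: -132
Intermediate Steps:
C(U, D) = U (C(U, D) = U + 0 = U)
L(O) = 9 - O
L(202) + 61 = (9 - 1*202) + 61 = (9 - 202) + 61 = -193 + 61 = -132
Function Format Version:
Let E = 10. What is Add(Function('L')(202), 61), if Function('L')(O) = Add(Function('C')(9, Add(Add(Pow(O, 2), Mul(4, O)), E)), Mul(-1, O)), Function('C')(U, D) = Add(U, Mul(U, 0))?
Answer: -132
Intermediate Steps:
Function('C')(U, D) = U (Function('C')(U, D) = Add(U, 0) = U)
Function('L')(O) = Add(9, Mul(-1, O))
Add(Function('L')(202), 61) = Add(Add(9, Mul(-1, 202)), 61) = Add(Add(9, -202), 61) = Add(-193, 61) = -132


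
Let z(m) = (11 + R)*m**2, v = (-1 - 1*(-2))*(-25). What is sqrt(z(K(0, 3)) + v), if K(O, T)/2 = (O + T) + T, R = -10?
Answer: sqrt(119) ≈ 10.909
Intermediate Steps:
K(O, T) = 2*O + 4*T (K(O, T) = 2*((O + T) + T) = 2*(O + 2*T) = 2*O + 4*T)
v = -25 (v = (-1 + 2)*(-25) = 1*(-25) = -25)
z(m) = m**2 (z(m) = (11 - 10)*m**2 = 1*m**2 = m**2)
sqrt(z(K(0, 3)) + v) = sqrt((2*0 + 4*3)**2 - 25) = sqrt((0 + 12)**2 - 25) = sqrt(12**2 - 25) = sqrt(144 - 25) = sqrt(119)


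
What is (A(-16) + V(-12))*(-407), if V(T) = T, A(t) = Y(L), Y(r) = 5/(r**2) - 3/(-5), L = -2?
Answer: 82621/20 ≈ 4131.0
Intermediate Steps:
Y(r) = 3/5 + 5/r**2 (Y(r) = 5/r**2 - 3*(-1/5) = 5/r**2 + 3/5 = 3/5 + 5/r**2)
A(t) = 37/20 (A(t) = 3/5 + 5/(-2)**2 = 3/5 + 5*(1/4) = 3/5 + 5/4 = 37/20)
(A(-16) + V(-12))*(-407) = (37/20 - 12)*(-407) = -203/20*(-407) = 82621/20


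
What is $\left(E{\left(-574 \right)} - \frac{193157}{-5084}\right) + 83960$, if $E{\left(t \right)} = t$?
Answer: $\frac{424127581}{5084} \approx 83424.0$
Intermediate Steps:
$\left(E{\left(-574 \right)} - \frac{193157}{-5084}\right) + 83960 = \left(-574 - \frac{193157}{-5084}\right) + 83960 = \left(-574 - - \frac{193157}{5084}\right) + 83960 = \left(-574 + \frac{193157}{5084}\right) + 83960 = - \frac{2725059}{5084} + 83960 = \frac{424127581}{5084}$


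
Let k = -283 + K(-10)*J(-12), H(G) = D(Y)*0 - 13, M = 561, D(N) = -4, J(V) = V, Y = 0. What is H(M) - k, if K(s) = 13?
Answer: 426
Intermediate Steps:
H(G) = -13 (H(G) = -4*0 - 13 = 0 - 13 = -13)
k = -439 (k = -283 + 13*(-12) = -283 - 156 = -439)
H(M) - k = -13 - 1*(-439) = -13 + 439 = 426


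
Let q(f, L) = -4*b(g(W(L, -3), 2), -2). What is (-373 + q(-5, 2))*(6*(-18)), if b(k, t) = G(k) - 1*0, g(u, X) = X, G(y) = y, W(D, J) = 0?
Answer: 41148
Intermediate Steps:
b(k, t) = k (b(k, t) = k - 1*0 = k + 0 = k)
q(f, L) = -8 (q(f, L) = -4*2 = -8)
(-373 + q(-5, 2))*(6*(-18)) = (-373 - 8)*(6*(-18)) = -381*(-108) = 41148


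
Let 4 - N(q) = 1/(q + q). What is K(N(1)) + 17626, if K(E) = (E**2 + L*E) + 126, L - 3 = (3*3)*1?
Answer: 71225/4 ≈ 17806.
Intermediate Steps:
L = 12 (L = 3 + (3*3)*1 = 3 + 9*1 = 3 + 9 = 12)
N(q) = 4 - 1/(2*q) (N(q) = 4 - 1/(q + q) = 4 - 1/(2*q))
K(E) = 126 + E**2 + 12*E (K(E) = (E**2 + 12*E) + 126 = 126 + E**2 + 12*E)
K(N(1)) + 17626 = (126 + (4 - 1/2/1)**2 + 12*(4 - 1/2/1)) + 17626 = (126 + (4 - 1/2*1)**2 + 12*(4 - 1/2*1)) + 17626 = (126 + (4 - 1/2)**2 + 12*(4 - 1/2)) + 17626 = (126 + (7/2)**2 + 12*(7/2)) + 17626 = (126 + 49/4 + 42) + 17626 = 721/4 + 17626 = 71225/4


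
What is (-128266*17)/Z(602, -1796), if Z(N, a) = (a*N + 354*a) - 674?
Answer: 1090261/858825 ≈ 1.2695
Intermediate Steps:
Z(N, a) = -674 + 354*a + N*a (Z(N, a) = (N*a + 354*a) - 674 = (354*a + N*a) - 674 = -674 + 354*a + N*a)
(-128266*17)/Z(602, -1796) = (-128266*17)/(-674 + 354*(-1796) + 602*(-1796)) = -2180522/(-674 - 635784 - 1081192) = -2180522/(-1717650) = -2180522*(-1/1717650) = 1090261/858825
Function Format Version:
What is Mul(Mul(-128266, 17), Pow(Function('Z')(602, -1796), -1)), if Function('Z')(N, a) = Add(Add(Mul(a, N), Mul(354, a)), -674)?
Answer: Rational(1090261, 858825) ≈ 1.2695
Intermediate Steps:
Function('Z')(N, a) = Add(-674, Mul(354, a), Mul(N, a)) (Function('Z')(N, a) = Add(Add(Mul(N, a), Mul(354, a)), -674) = Add(Add(Mul(354, a), Mul(N, a)), -674) = Add(-674, Mul(354, a), Mul(N, a)))
Mul(Mul(-128266, 17), Pow(Function('Z')(602, -1796), -1)) = Mul(Mul(-128266, 17), Pow(Add(-674, Mul(354, -1796), Mul(602, -1796)), -1)) = Mul(-2180522, Pow(Add(-674, -635784, -1081192), -1)) = Mul(-2180522, Pow(-1717650, -1)) = Mul(-2180522, Rational(-1, 1717650)) = Rational(1090261, 858825)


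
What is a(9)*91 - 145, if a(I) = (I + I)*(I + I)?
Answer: 29339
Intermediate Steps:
a(I) = 4*I² (a(I) = (2*I)*(2*I) = 4*I²)
a(9)*91 - 145 = (4*9²)*91 - 145 = (4*81)*91 - 145 = 324*91 - 145 = 29484 - 145 = 29339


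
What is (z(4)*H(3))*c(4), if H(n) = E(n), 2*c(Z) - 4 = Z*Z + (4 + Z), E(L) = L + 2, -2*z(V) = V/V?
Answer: -35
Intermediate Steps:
z(V) = -1/2 (z(V) = -V/(2*V) = -1/2*1 = -1/2)
E(L) = 2 + L
c(Z) = 4 + Z/2 + Z**2/2 (c(Z) = 2 + (Z*Z + (4 + Z))/2 = 2 + (Z**2 + (4 + Z))/2 = 2 + (4 + Z + Z**2)/2 = 2 + (2 + Z/2 + Z**2/2) = 4 + Z/2 + Z**2/2)
H(n) = 2 + n
(z(4)*H(3))*c(4) = (-(2 + 3)/2)*(4 + (1/2)*4 + (1/2)*4**2) = (-1/2*5)*(4 + 2 + (1/2)*16) = -5*(4 + 2 + 8)/2 = -5/2*14 = -35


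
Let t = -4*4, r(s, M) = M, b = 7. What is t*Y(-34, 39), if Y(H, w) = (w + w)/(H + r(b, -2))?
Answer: 104/3 ≈ 34.667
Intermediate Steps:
Y(H, w) = 2*w/(-2 + H) (Y(H, w) = (w + w)/(H - 2) = (2*w)/(-2 + H) = 2*w/(-2 + H))
t = -16
t*Y(-34, 39) = -32*39/(-2 - 34) = -32*39/(-36) = -32*39*(-1)/36 = -16*(-13/6) = 104/3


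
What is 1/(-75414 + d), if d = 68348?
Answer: -1/7066 ≈ -0.00014152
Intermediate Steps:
1/(-75414 + d) = 1/(-75414 + 68348) = 1/(-7066) = -1/7066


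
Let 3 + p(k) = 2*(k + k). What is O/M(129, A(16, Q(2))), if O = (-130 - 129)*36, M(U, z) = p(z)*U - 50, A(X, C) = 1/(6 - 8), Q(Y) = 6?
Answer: 9324/695 ≈ 13.416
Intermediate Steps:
p(k) = -3 + 4*k (p(k) = -3 + 2*(k + k) = -3 + 2*(2*k) = -3 + 4*k)
A(X, C) = -1/2 (A(X, C) = 1/(-2) = -1/2)
M(U, z) = -50 + U*(-3 + 4*z) (M(U, z) = (-3 + 4*z)*U - 50 = U*(-3 + 4*z) - 50 = -50 + U*(-3 + 4*z))
O = -9324 (O = -259*36 = -9324)
O/M(129, A(16, Q(2))) = -9324/(-50 + 129*(-3 + 4*(-1/2))) = -9324/(-50 + 129*(-3 - 2)) = -9324/(-50 + 129*(-5)) = -9324/(-50 - 645) = -9324/(-695) = -9324*(-1/695) = 9324/695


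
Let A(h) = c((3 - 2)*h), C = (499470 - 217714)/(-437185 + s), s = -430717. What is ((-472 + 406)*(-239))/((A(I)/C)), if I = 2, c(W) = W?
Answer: -1111104786/433951 ≈ -2560.4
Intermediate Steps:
C = -140878/433951 (C = (499470 - 217714)/(-437185 - 430717) = 281756/(-867902) = 281756*(-1/867902) = -140878/433951 ≈ -0.32464)
A(h) = h (A(h) = (3 - 2)*h = 1*h = h)
((-472 + 406)*(-239))/((A(I)/C)) = ((-472 + 406)*(-239))/((2/(-140878/433951))) = (-66*(-239))/((2*(-433951/140878))) = 15774/(-433951/70439) = 15774*(-70439/433951) = -1111104786/433951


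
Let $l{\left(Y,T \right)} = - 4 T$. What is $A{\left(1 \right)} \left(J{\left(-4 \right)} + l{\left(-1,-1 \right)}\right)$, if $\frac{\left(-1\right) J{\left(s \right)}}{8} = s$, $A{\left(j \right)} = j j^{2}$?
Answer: $36$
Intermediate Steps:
$A{\left(j \right)} = j^{3}$
$J{\left(s \right)} = - 8 s$
$A{\left(1 \right)} \left(J{\left(-4 \right)} + l{\left(-1,-1 \right)}\right) = 1^{3} \left(\left(-8\right) \left(-4\right) - -4\right) = 1 \left(32 + 4\right) = 1 \cdot 36 = 36$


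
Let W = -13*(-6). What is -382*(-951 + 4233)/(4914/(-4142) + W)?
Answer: -865487468/53027 ≈ -16322.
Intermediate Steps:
W = 78 (W = -1*(-78) = 78)
-382*(-951 + 4233)/(4914/(-4142) + W) = -382*(-951 + 4233)/(4914/(-4142) + 78) = -382*3282/(4914*(-1/4142) + 78) = -382*3282/(-2457/2071 + 78) = -382/((159081/2071)*(1/3282)) = -382/53027/2265674 = -382*2265674/53027 = -865487468/53027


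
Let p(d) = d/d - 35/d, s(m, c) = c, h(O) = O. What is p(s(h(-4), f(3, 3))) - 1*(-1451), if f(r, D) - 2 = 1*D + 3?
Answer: 11581/8 ≈ 1447.6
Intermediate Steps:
f(r, D) = 5 + D (f(r, D) = 2 + (1*D + 3) = 2 + (D + 3) = 2 + (3 + D) = 5 + D)
p(d) = 1 - 35/d
p(s(h(-4), f(3, 3))) - 1*(-1451) = (-35 + (5 + 3))/(5 + 3) - 1*(-1451) = (-35 + 8)/8 + 1451 = (⅛)*(-27) + 1451 = -27/8 + 1451 = 11581/8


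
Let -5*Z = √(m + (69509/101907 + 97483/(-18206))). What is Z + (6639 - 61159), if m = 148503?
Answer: -54520 - √336069777909080468798/237861390 ≈ -54597.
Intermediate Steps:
Z = -√336069777909080468798/237861390 (Z = -√(148503 + (69509/101907 + 97483/(-18206)))/5 = -√(148503 + (69509*(1/101907) + 97483*(-1/18206)))/5 = -√(148503 + (69509/101907 - 97483/18206))/5 = -√(148503 - 8668719227/1855318842)/5 = -√336069777909080468798/237861390 ≈ -77.071)
Z + (6639 - 61159) = -√336069777909080468798/237861390 + (6639 - 61159) = -√336069777909080468798/237861390 - 54520 = -54520 - √336069777909080468798/237861390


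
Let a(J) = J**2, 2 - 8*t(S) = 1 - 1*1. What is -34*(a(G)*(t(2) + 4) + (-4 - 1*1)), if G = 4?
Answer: -2142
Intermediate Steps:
t(S) = 1/4 (t(S) = 1/4 - (1 - 1*1)/8 = 1/4 - (1 - 1)/8 = 1/4 - 1/8*0 = 1/4 + 0 = 1/4)
-34*(a(G)*(t(2) + 4) + (-4 - 1*1)) = -34*(4**2*(1/4 + 4) + (-4 - 1*1)) = -34*(16*(17/4) + (-4 - 1)) = -34*(68 - 5) = -34*63 = -2142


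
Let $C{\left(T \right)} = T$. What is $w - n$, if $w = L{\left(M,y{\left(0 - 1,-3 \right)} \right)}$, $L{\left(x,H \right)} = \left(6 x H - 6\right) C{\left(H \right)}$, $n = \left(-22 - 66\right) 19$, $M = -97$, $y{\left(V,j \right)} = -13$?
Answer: $-96608$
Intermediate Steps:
$n = -1672$ ($n = \left(-88\right) 19 = -1672$)
$L{\left(x,H \right)} = H \left(-6 + 6 H x\right)$ ($L{\left(x,H \right)} = \left(6 x H - 6\right) H = \left(6 H x - 6\right) H = \left(-6 + 6 H x\right) H = H \left(-6 + 6 H x\right)$)
$w = -98280$ ($w = 6 \left(-13\right) \left(-1 - -1261\right) = 6 \left(-13\right) \left(-1 + 1261\right) = 6 \left(-13\right) 1260 = -98280$)
$w - n = -98280 - -1672 = -98280 + 1672 = -96608$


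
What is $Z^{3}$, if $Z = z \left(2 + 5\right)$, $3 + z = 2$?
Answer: $-343$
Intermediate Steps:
$z = -1$ ($z = -3 + 2 = -1$)
$Z = -7$ ($Z = - (2 + 5) = \left(-1\right) 7 = -7$)
$Z^{3} = \left(-7\right)^{3} = -343$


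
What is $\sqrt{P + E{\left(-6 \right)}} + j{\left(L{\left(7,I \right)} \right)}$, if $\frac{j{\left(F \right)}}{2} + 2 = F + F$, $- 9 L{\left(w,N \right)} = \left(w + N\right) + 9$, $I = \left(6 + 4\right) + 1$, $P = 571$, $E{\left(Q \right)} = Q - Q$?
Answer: $-16 + \sqrt{571} \approx 7.8956$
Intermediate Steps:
$E{\left(Q \right)} = 0$
$I = 11$ ($I = 10 + 1 = 11$)
$L{\left(w,N \right)} = -1 - \frac{N}{9} - \frac{w}{9}$ ($L{\left(w,N \right)} = - \frac{\left(w + N\right) + 9}{9} = - \frac{\left(N + w\right) + 9}{9} = - \frac{9 + N + w}{9} = -1 - \frac{N}{9} - \frac{w}{9}$)
$j{\left(F \right)} = -4 + 4 F$ ($j{\left(F \right)} = -4 + 2 \left(F + F\right) = -4 + 2 \cdot 2 F = -4 + 4 F$)
$\sqrt{P + E{\left(-6 \right)}} + j{\left(L{\left(7,I \right)} \right)} = \sqrt{571 + 0} + \left(-4 + 4 \left(-1 - \frac{11}{9} - \frac{7}{9}\right)\right) = \sqrt{571} + \left(-4 + 4 \left(-1 - \frac{11}{9} - \frac{7}{9}\right)\right) = \sqrt{571} + \left(-4 + 4 \left(-3\right)\right) = \sqrt{571} - 16 = -16 + \sqrt{571}$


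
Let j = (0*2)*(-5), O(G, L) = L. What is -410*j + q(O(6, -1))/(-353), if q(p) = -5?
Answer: 5/353 ≈ 0.014164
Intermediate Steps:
j = 0 (j = 0*(-5) = 0)
-410*j + q(O(6, -1))/(-353) = -410*0 - 5/(-353) = 0 - 5*(-1/353) = 0 + 5/353 = 5/353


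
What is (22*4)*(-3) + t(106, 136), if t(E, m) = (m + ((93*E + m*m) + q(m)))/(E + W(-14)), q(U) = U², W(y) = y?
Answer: 11349/46 ≈ 246.72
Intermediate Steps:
t(E, m) = (m + 2*m² + 93*E)/(-14 + E) (t(E, m) = (m + ((93*E + m*m) + m²))/(E - 14) = (m + ((93*E + m²) + m²))/(-14 + E) = (m + ((m² + 93*E) + m²))/(-14 + E) = (m + (2*m² + 93*E))/(-14 + E) = (m + 2*m² + 93*E)/(-14 + E))
(22*4)*(-3) + t(106, 136) = (22*4)*(-3) + (136 + 2*136² + 93*106)/(-14 + 106) = 88*(-3) + (136 + 2*18496 + 9858)/92 = -264 + (136 + 36992 + 9858)/92 = -264 + (1/92)*46986 = -264 + 23493/46 = 11349/46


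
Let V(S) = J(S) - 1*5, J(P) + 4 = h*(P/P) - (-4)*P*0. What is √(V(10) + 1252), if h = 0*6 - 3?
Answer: 2*√310 ≈ 35.214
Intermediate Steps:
h = -3 (h = 0 - 3 = -3)
J(P) = -7 (J(P) = -4 + (-3*P/P - (-4)*P*0) = -4 + (-3*1 + (4*P)*0) = -4 + (-3 + 0) = -4 - 3 = -7)
V(S) = -12 (V(S) = -7 - 1*5 = -7 - 5 = -12)
√(V(10) + 1252) = √(-12 + 1252) = √1240 = 2*√310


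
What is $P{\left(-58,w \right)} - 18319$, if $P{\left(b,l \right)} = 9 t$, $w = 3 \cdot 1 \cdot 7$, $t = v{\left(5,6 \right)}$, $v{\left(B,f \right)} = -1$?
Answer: $-18328$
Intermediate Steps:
$t = -1$
$w = 21$ ($w = 3 \cdot 7 = 21$)
$P{\left(b,l \right)} = -9$ ($P{\left(b,l \right)} = 9 \left(-1\right) = -9$)
$P{\left(-58,w \right)} - 18319 = -9 - 18319 = -18328$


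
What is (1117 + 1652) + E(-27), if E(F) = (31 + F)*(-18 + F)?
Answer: 2589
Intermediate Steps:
E(F) = (-18 + F)*(31 + F)
(1117 + 1652) + E(-27) = (1117 + 1652) + (-558 + (-27)² + 13*(-27)) = 2769 + (-558 + 729 - 351) = 2769 - 180 = 2589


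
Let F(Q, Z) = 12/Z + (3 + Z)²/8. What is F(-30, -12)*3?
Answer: 219/8 ≈ 27.375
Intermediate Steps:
F(Q, Z) = 12/Z + (3 + Z)²/8 (F(Q, Z) = 12/Z + (3 + Z)²*(⅛) = 12/Z + (3 + Z)²/8)
F(-30, -12)*3 = (12/(-12) + (3 - 12)²/8)*3 = (12*(-1/12) + (⅛)*(-9)²)*3 = (-1 + (⅛)*81)*3 = (-1 + 81/8)*3 = (73/8)*3 = 219/8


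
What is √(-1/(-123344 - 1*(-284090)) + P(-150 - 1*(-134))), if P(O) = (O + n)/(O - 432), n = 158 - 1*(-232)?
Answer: I*√16911932504586/4500888 ≈ 0.91369*I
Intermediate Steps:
n = 390 (n = 158 + 232 = 390)
P(O) = (390 + O)/(-432 + O) (P(O) = (O + 390)/(O - 432) = (390 + O)/(-432 + O))
√(-1/(-123344 - 1*(-284090)) + P(-150 - 1*(-134))) = √(-1/(-123344 - 1*(-284090)) + (390 + (-150 - 1*(-134)))/(-432 + (-150 - 1*(-134)))) = √(-1/(-123344 + 284090) + (390 + (-150 + 134))/(-432 + (-150 + 134))) = √(-1/160746 + (390 - 16)/(-432 - 16)) = √(-1*1/160746 + 374/(-448)) = √(-1/160746 - 1/448*374) = √(-1/160746 - 187/224) = √(-15029863/18003552) = I*√16911932504586/4500888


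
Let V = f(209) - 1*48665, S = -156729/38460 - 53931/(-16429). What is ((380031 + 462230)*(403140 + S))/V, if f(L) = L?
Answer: -10216516580983772479/1457970294240 ≈ -7.0074e+6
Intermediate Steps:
S = -166904827/210619780 (S = -156729*1/38460 - 53931*(-1/16429) = -52243/12820 + 53931/16429 = -166904827/210619780 ≈ -0.79245)
V = -48456 (V = 209 - 1*48665 = 209 - 48665 = -48456)
((380031 + 462230)*(403140 + S))/V = ((380031 + 462230)*(403140 - 166904827/210619780))/(-48456) = (842261*(84909091204373/210619780))*(-1/48456) = (10216516580983772479/30088540)*(-1/48456) = -10216516580983772479/1457970294240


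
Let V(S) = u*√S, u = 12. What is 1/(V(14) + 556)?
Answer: 139/76780 - 3*√14/76780 ≈ 0.0016642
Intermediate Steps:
V(S) = 12*√S
1/(V(14) + 556) = 1/(12*√14 + 556) = 1/(556 + 12*√14)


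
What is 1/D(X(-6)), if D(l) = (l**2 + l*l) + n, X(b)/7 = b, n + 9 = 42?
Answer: 1/3561 ≈ 0.00028082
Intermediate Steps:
n = 33 (n = -9 + 42 = 33)
X(b) = 7*b
D(l) = 33 + 2*l**2 (D(l) = (l**2 + l*l) + 33 = (l**2 + l**2) + 33 = 2*l**2 + 33 = 33 + 2*l**2)
1/D(X(-6)) = 1/(33 + 2*(7*(-6))**2) = 1/(33 + 2*(-42)**2) = 1/(33 + 2*1764) = 1/(33 + 3528) = 1/3561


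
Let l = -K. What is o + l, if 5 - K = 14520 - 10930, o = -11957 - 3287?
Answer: -11659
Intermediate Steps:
o = -15244
K = -3585 (K = 5 - (14520 - 10930) = 5 - 1*3590 = 5 - 3590 = -3585)
l = 3585 (l = -1*(-3585) = 3585)
o + l = -15244 + 3585 = -11659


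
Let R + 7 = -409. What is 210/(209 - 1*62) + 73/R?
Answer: 3649/2912 ≈ 1.2531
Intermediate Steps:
R = -416 (R = -7 - 409 = -416)
210/(209 - 1*62) + 73/R = 210/(209 - 1*62) + 73/(-416) = 210/(209 - 62) + 73*(-1/416) = 210/147 - 73/416 = 210*(1/147) - 73/416 = 10/7 - 73/416 = 3649/2912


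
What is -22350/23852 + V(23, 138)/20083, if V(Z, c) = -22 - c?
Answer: -226335685/239509858 ≈ -0.94499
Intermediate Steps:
-22350/23852 + V(23, 138)/20083 = -22350/23852 + (-22 - 1*138)/20083 = -22350*1/23852 + (-22 - 138)*(1/20083) = -11175/11926 - 160*1/20083 = -11175/11926 - 160/20083 = -226335685/239509858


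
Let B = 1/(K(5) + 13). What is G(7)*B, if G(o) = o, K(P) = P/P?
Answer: 1/2 ≈ 0.50000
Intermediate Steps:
K(P) = 1
B = 1/14 (B = 1/(1 + 13) = 1/14 ≈ 0.071429)
G(7)*B = 7*(1/14) = 1/2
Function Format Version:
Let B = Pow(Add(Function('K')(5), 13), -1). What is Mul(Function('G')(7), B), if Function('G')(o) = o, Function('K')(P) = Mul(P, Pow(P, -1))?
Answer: Rational(1, 2) ≈ 0.50000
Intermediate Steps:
Function('K')(P) = 1
B = Rational(1, 14) (B = Pow(Add(1, 13), -1) = Pow(14, -1) = Rational(1, 14) ≈ 0.071429)
Mul(Function('G')(7), B) = Mul(7, Rational(1, 14)) = Rational(1, 2)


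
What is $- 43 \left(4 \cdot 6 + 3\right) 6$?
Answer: $-6966$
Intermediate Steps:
$- 43 \left(4 \cdot 6 + 3\right) 6 = - 43 \left(24 + 3\right) 6 = - 43 \cdot 27 \cdot 6 = \left(-43\right) 162 = -6966$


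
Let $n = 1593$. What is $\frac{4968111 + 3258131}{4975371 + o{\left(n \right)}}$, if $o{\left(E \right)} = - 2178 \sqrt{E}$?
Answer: $\frac{1515874292066}{916546662927} + \frac{1990750564 \sqrt{177}}{916546662927} \approx 1.6828$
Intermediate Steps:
$\frac{4968111 + 3258131}{4975371 + o{\left(n \right)}} = \frac{4968111 + 3258131}{4975371 - 2178 \sqrt{1593}} = \frac{8226242}{4975371 - 2178 \cdot 3 \sqrt{177}} = \frac{8226242}{4975371 - 6534 \sqrt{177}}$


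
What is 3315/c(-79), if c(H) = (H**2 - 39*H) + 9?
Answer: 3315/9331 ≈ 0.35527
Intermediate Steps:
c(H) = 9 + H**2 - 39*H
3315/c(-79) = 3315/(9 + (-79)**2 - 39*(-79)) = 3315/(9 + 6241 + 3081) = 3315/9331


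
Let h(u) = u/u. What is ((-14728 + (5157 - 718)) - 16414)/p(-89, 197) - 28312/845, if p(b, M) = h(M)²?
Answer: -22592347/845 ≈ -26737.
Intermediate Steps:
h(u) = 1
p(b, M) = 1 (p(b, M) = 1² = 1)
((-14728 + (5157 - 718)) - 16414)/p(-89, 197) - 28312/845 = ((-14728 + (5157 - 718)) - 16414)/1 - 28312/845 = ((-14728 + 4439) - 16414)*1 - 28312*1/845 = (-10289 - 16414)*1 - 28312/845 = -26703*1 - 28312/845 = -26703 - 28312/845 = -22592347/845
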